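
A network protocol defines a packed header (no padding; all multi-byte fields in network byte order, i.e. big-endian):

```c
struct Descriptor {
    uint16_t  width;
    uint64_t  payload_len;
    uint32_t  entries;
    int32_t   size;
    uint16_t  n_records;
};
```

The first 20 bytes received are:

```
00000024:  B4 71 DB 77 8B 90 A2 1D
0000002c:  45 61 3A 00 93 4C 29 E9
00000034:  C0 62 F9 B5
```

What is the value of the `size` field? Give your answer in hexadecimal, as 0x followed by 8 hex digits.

0x29E9C062

`size` follows `width` (2 B), `payload_len` (8 B), `entries` (4 B), so it starts at offset 2 + 8 + 4 = 14 and occupies 4 bytes.
Bytes at offsets 14..17: 29 E9 C0 62.
Big-endian: lowest address holds the most-significant byte.
The bytes are already most-significant first: 0x29E9C062.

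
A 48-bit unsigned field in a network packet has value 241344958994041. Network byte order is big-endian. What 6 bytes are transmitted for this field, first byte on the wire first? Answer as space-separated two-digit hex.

241344958994041 in hexadecimal, padded to 48 bits, is 0xDB80808C9679.
Split into bytes (most-significant first): DB 80 80 8C 96 79.
In big-endian order the high byte comes first in memory.
So the memory order matches the most-significant-first order: DB 80 80 8C 96 79.

DB 80 80 8C 96 79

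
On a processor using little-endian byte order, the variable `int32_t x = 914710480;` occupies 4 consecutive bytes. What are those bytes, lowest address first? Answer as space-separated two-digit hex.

914710480 in hexadecimal, padded to 32 bits, is 0x36855FD0.
Split into bytes (most-significant first): 36 85 5F D0.
Little-endian: lowest address holds the least-significant byte.
So at ascending addresses the bytes are D0 5F 85 36.

D0 5F 85 36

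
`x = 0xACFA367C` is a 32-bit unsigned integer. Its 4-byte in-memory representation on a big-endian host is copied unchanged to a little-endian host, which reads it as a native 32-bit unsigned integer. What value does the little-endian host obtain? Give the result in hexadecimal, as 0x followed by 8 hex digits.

Stored big-endian, the bytes at ascending addresses are AC FA 36 7C.
Read back as little-endian, the first byte is least significant, giving 0x7C36FAAC.

0x7C36FAAC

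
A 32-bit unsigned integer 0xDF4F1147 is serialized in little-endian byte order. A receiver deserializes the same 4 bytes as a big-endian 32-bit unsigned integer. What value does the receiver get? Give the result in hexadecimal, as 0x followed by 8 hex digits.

0x47114FDF

Stored little-endian, the bytes at ascending addresses are 47 11 4F DF.
Read back as big-endian, the last byte is least significant, giving 0x47114FDF.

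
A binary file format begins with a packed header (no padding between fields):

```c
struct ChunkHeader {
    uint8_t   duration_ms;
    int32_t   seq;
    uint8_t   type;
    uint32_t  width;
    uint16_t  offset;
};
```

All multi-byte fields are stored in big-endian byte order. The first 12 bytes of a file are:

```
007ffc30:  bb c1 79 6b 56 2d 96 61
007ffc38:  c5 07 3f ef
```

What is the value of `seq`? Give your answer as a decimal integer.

-1049007274

`seq` follows `duration_ms` (1 byte), so it starts at byte offset 1 and occupies 4 bytes.
Bytes at offsets 1..4: C1 79 6B 56.
Big-endian stores the most-significant byte at the lowest address.
The bytes are already most-significant first: 0xC1796B56.
Top bit is set, so as a signed 32-bit value this is 0xC1796B56 − 2^32 = -1049007274.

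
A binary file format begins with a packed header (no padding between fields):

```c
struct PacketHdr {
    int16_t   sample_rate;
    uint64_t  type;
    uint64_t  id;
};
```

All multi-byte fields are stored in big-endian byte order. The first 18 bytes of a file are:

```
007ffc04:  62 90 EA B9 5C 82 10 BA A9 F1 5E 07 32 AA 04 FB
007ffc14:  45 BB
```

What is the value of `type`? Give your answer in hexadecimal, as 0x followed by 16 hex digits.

0xEAB95C8210BAA9F1

`type` follows `sample_rate` (2 bytes), so it starts at byte offset 2 and occupies 8 bytes.
Bytes at offsets 2..9: EA B9 5C 82 10 BA A9 F1.
Big-endian: lowest address holds the most-significant byte.
The bytes are already most-significant first: 0xEAB95C8210BAA9F1.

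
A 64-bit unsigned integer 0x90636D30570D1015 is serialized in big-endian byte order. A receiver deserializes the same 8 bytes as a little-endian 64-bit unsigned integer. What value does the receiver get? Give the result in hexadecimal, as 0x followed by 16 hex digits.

0x15100D57306D6390

Stored big-endian, the bytes at ascending addresses are 90 63 6D 30 57 0D 10 15.
Read back as little-endian, the first byte is least significant, giving 0x15100D57306D6390.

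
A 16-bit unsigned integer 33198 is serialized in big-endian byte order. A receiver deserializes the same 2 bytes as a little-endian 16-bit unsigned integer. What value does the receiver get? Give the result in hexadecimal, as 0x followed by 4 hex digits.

0xAE81

33198 in 16-bit hexadecimal is 0x81AE.
Stored big-endian, the bytes at ascending addresses are 81 AE.
Read back as little-endian, the first byte is least significant, giving 0xAE81.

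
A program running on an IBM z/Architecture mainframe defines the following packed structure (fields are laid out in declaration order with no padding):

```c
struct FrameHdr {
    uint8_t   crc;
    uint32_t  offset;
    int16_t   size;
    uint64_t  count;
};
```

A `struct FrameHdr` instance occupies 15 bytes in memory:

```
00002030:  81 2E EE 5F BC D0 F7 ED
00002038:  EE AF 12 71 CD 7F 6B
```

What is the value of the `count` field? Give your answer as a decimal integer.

17144833325199621995

`count` follows `crc` (1 B), `offset` (4 B), `size` (2 B), so it starts at offset 1 + 4 + 2 = 7 and occupies 8 bytes.
Bytes at offsets 7..14: ED EE AF 12 71 CD 7F 6B.
In big-endian order the high byte comes first in memory.
The bytes are already most-significant first: 0xEDEEAF1271CD7F6B.
0xEDEEAF1271CD7F6B = 17144833325199621995.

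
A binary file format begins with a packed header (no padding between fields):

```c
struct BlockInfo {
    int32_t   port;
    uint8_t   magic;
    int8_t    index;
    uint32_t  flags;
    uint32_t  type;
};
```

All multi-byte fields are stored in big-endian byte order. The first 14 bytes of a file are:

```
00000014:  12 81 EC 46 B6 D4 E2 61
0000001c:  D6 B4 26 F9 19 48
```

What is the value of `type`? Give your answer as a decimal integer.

653859144

`type` follows `port` (4 B), `magic` (1 B), `index` (1 B), `flags` (4 B), so it starts at offset 4 + 1 + 1 + 4 = 10 and occupies 4 bytes.
Bytes at offsets 10..13: 26 F9 19 48.
In big-endian order the high byte comes first in memory.
The bytes are already most-significant first: 0x26F91948.
0x26F91948 = 653859144.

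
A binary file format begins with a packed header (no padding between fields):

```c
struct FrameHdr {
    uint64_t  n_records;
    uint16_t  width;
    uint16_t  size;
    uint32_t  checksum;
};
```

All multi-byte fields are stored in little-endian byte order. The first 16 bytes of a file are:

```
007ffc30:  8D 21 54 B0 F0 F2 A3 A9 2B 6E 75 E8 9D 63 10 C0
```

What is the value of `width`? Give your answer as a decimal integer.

28203

`width` follows `n_records` (8 bytes), so it starts at byte offset 8 and occupies 2 bytes.
Bytes at offsets 8..9: 2B 6E.
Little-endian stores the least-significant byte at the lowest address.
Reassemble most-significant byte first: 6E 2B → 0x6E2B.
0x6E2B = 28203.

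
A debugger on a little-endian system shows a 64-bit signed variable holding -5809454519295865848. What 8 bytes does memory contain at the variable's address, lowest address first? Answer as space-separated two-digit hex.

08 0C 95 FE E4 AB 60 AF

Two's complement of -5809454519295865848 in 64 bits: 5809454519295865848 = 0x509F541B016AF3F8; invert → 0xAF60ABE4FE950C07; add 1 → 0xAF60ABE4FE950C08.
Split into bytes (most-significant first): AF 60 AB E4 FE 95 0C 08.
In little-endian order the low byte comes first in memory.
So at ascending addresses the bytes are 08 0C 95 FE E4 AB 60 AF.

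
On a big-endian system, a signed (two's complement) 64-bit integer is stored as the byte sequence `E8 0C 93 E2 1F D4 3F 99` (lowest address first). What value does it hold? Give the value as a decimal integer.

-1725841957783847015

In big-endian order the high byte comes first in memory.
The bytes are already most-significant first: 0xE80C93E21FD43F99.
Top bit is set, so as a signed 64-bit value this is 0xE80C93E21FD43F99 − 2^64 = -1725841957783847015.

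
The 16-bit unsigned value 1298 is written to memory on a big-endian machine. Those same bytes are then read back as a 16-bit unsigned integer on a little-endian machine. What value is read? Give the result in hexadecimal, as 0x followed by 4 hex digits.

1298 in 16-bit hexadecimal is 0x0512.
Stored big-endian, the bytes at ascending addresses are 05 12.
Read back as little-endian, the first byte is least significant, giving 0x1205.

0x1205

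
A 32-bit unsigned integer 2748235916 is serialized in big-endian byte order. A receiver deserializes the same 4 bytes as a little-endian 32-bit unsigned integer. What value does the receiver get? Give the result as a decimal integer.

2748235916 in 32-bit hexadecimal is 0xA3CEC08C.
Stored big-endian, the bytes at ascending addresses are A3 CE C0 8C.
Read back as little-endian, the first byte is least significant, giving 0x8CC0CEA3.
0x8CC0CEA3 = 2361446051.

2361446051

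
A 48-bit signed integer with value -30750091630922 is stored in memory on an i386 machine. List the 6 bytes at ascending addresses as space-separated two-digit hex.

Two's complement of -30750091630922 in 48 bits: 30750091630922 = 0x1BF79049D94A; invert → 0xE4086FB626B5; add 1 → 0xE4086FB626B6.
Split into bytes (most-significant first): E4 08 6F B6 26 B6.
Little-endian stores the least-significant byte at the lowest address.
So at ascending addresses the bytes are B6 26 B6 6F 08 E4.

B6 26 B6 6F 08 E4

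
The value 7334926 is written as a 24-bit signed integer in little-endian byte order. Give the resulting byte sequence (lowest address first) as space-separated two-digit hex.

7334926 in hexadecimal, padded to 24 bits, is 0x6FEC0E.
Split into bytes (most-significant first): 6F EC 0E.
Little-endian: lowest address holds the least-significant byte.
So at ascending addresses the bytes are 0E EC 6F.

0E EC 6F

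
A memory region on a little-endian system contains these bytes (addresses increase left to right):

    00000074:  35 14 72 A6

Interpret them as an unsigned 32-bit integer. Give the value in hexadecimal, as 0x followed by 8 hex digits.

Little-endian stores the least-significant byte at the lowest address.
Reassemble most-significant byte first: A6 72 14 35 → 0xA6721435.

0xA6721435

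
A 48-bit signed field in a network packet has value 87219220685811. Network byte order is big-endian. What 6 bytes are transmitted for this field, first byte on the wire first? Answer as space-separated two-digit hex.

4F 53 4E AA A3 F3

87219220685811 in hexadecimal, padded to 48 bits, is 0x4F534EAAA3F3.
Split into bytes (most-significant first): 4F 53 4E AA A3 F3.
In big-endian order the high byte comes first in memory.
So the memory order matches the most-significant-first order: 4F 53 4E AA A3 F3.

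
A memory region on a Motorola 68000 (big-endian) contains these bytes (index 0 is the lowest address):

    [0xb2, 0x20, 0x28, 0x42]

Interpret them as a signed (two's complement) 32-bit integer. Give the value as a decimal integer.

Big-endian stores the most-significant byte at the lowest address.
The bytes are already most-significant first: 0xB2202842.
Top bit is set, so as a signed 32-bit value this is 0xB2202842 − 2^32 = -1306515390.

-1306515390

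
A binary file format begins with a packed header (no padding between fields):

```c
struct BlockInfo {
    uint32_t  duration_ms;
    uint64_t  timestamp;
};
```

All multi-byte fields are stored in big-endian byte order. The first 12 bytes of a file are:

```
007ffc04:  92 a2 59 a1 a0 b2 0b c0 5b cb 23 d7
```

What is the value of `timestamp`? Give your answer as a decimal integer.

11579330512724632535

`timestamp` follows `duration_ms` (4 bytes), so it starts at byte offset 4 and occupies 8 bytes.
Bytes at offsets 4..11: A0 B2 0B C0 5B CB 23 D7.
Big-endian: lowest address holds the most-significant byte.
The bytes are already most-significant first: 0xA0B20BC05BCB23D7.
0xA0B20BC05BCB23D7 = 11579330512724632535.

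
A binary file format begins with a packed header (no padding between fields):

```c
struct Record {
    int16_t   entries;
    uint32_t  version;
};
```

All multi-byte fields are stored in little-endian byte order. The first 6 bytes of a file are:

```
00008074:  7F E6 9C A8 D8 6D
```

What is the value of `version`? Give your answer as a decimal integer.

1842915484

`version` follows `entries` (2 bytes), so it starts at byte offset 2 and occupies 4 bytes.
Bytes at offsets 2..5: 9C A8 D8 6D.
Little-endian stores the least-significant byte at the lowest address.
Reassemble most-significant byte first: 6D D8 A8 9C → 0x6DD8A89C.
0x6DD8A89C = 1842915484.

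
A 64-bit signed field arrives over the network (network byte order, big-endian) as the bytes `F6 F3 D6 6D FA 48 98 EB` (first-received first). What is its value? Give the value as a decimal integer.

-651941753199748885

Big-endian stores the most-significant byte at the lowest address.
The bytes are already most-significant first: 0xF6F3D66DFA4898EB.
Top bit is set, so as a signed 64-bit value this is 0xF6F3D66DFA4898EB − 2^64 = -651941753199748885.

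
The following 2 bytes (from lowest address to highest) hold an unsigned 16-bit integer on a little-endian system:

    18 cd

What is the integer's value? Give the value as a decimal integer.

52504

Little-endian: lowest address holds the least-significant byte.
Reassemble most-significant byte first: CD 18 → 0xCD18.
0xCD18 = 52504.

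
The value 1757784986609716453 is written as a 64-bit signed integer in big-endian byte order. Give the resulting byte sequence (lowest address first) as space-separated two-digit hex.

1757784986609716453 in hexadecimal, padded to 64 bits, is 0x1864E821D6630CE5.
Split into bytes (most-significant first): 18 64 E8 21 D6 63 0C E5.
Big-endian: lowest address holds the most-significant byte.
So the memory order matches the most-significant-first order: 18 64 E8 21 D6 63 0C E5.

18 64 E8 21 D6 63 0C E5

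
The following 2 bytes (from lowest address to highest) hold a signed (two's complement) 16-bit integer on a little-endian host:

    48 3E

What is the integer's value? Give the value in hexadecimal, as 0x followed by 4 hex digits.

0x3E48

Little-endian: lowest address holds the least-significant byte.
Reassemble most-significant byte first: 3E 48 → 0x3E48.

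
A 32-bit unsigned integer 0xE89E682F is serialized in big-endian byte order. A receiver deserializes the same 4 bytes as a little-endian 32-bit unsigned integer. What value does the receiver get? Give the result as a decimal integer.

795385576

Stored big-endian, the bytes at ascending addresses are E8 9E 68 2F.
Read back as little-endian, the first byte is least significant, giving 0x2F689EE8.
0x2F689EE8 = 795385576.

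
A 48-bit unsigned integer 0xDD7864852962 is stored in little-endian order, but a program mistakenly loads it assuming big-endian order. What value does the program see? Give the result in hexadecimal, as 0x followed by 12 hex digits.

0x6229856478DD

Stored little-endian, the bytes at ascending addresses are 62 29 85 64 78 DD.
Read back as big-endian, the last byte is least significant, giving 0x6229856478DD.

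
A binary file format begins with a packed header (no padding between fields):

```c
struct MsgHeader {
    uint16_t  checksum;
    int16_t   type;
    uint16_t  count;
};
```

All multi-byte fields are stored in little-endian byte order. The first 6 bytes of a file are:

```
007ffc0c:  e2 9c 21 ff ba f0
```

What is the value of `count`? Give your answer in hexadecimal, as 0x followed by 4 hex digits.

`count` follows `checksum` (2 B), `type` (2 B), so it starts at offset 2 + 2 = 4 and occupies 2 bytes.
Bytes at offsets 4..5: BA F0.
In little-endian order the low byte comes first in memory.
Reassemble most-significant byte first: F0 BA → 0xF0BA.

0xF0BA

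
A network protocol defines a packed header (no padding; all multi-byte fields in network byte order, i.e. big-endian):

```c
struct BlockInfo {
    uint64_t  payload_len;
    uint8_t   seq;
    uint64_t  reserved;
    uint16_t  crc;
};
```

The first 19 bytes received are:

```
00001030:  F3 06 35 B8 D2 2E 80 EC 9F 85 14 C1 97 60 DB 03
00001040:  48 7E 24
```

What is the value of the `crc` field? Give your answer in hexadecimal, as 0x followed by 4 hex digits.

`crc` follows `payload_len` (8 B), `seq` (1 B), `reserved` (8 B), so it starts at offset 8 + 1 + 8 = 17 and occupies 2 bytes.
Bytes at offsets 17..18: 7E 24.
Big-endian: lowest address holds the most-significant byte.
The bytes are already most-significant first: 0x7E24.

0x7E24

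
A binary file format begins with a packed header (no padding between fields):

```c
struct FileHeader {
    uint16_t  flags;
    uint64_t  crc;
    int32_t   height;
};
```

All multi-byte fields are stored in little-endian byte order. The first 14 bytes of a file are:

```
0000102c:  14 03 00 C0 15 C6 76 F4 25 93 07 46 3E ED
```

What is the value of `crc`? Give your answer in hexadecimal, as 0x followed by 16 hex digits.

0x9325F476C615C000

`crc` follows `flags` (2 bytes), so it starts at byte offset 2 and occupies 8 bytes.
Bytes at offsets 2..9: 00 C0 15 C6 76 F4 25 93.
Little-endian stores the least-significant byte at the lowest address.
Reassemble most-significant byte first: 93 25 F4 76 C6 15 C0 00 → 0x9325F476C615C000.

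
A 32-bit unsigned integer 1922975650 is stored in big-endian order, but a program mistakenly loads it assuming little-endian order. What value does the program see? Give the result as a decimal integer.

2722602610

1922975650 in 32-bit hexadecimal is 0x729E47A2.
Stored big-endian, the bytes at ascending addresses are 72 9E 47 A2.
Read back as little-endian, the first byte is least significant, giving 0xA2479E72.
0xA2479E72 = 2722602610.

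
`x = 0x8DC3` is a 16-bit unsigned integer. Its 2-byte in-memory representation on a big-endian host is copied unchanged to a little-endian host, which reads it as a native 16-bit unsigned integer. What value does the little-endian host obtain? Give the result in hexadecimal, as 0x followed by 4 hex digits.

0xC38D

Stored big-endian, the bytes at ascending addresses are 8D C3.
Read back as little-endian, the first byte is least significant, giving 0xC38D.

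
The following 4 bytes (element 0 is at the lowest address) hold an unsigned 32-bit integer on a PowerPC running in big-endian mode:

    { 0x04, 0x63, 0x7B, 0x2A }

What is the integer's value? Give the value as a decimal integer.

Big-endian stores the most-significant byte at the lowest address.
The bytes are already most-significant first: 0x04637B2A.
0x04637B2A = 73628458.

73628458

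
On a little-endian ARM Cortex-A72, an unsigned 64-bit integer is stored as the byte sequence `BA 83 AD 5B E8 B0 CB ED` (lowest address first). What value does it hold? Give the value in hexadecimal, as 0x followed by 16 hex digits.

0xEDCBB0E85BAD83BA

In little-endian order the low byte comes first in memory.
Reassemble most-significant byte first: ED CB B0 E8 5B AD 83 BA → 0xEDCBB0E85BAD83BA.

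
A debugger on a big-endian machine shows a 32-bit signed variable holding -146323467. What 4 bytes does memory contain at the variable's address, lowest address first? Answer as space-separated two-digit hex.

Two's complement of -146323467 in 32 bits: 146323467 = 0x08B8B80B; invert → 0xF74747F4; add 1 → 0xF74747F5.
Split into bytes (most-significant first): F7 47 47 F5.
Big-endian stores the most-significant byte at the lowest address.
So the memory order matches the most-significant-first order: F7 47 47 F5.

F7 47 47 F5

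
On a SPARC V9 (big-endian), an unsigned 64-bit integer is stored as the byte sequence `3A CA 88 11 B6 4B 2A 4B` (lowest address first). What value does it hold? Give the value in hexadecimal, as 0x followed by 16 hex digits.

Big-endian stores the most-significant byte at the lowest address.
The bytes are already most-significant first: 0x3ACA8811B64B2A4B.

0x3ACA8811B64B2A4B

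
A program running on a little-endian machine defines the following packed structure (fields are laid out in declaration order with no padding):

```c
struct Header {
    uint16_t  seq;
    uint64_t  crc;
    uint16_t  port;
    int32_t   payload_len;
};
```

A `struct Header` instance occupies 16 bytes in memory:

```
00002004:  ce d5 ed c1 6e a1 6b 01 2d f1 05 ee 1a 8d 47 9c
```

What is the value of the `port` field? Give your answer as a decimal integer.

60933

`port` follows `seq` (2 B), `crc` (8 B), so it starts at offset 2 + 8 = 10 and occupies 2 bytes.
Bytes at offsets 10..11: 05 EE.
Little-endian stores the least-significant byte at the lowest address.
Reassemble most-significant byte first: EE 05 → 0xEE05.
0xEE05 = 60933.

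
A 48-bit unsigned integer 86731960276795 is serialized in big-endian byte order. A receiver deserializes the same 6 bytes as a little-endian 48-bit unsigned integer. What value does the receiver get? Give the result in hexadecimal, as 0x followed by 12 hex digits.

86731960276795 in 48-bit hexadecimal is 0x4EE1DBAED73B.
Stored big-endian, the bytes at ascending addresses are 4E E1 DB AE D7 3B.
Read back as little-endian, the first byte is least significant, giving 0x3BD7AEDBE14E.

0x3BD7AEDBE14E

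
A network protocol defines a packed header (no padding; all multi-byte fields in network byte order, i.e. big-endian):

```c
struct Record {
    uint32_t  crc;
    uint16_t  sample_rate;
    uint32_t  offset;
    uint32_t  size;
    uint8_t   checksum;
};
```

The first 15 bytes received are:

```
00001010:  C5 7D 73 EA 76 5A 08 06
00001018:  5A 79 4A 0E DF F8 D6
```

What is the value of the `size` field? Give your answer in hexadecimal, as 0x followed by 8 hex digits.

`size` follows `crc` (4 B), `sample_rate` (2 B), `offset` (4 B), so it starts at offset 4 + 2 + 4 = 10 and occupies 4 bytes.
Bytes at offsets 10..13: 4A 0E DF F8.
Big-endian stores the most-significant byte at the lowest address.
The bytes are already most-significant first: 0x4A0EDFF8.

0x4A0EDFF8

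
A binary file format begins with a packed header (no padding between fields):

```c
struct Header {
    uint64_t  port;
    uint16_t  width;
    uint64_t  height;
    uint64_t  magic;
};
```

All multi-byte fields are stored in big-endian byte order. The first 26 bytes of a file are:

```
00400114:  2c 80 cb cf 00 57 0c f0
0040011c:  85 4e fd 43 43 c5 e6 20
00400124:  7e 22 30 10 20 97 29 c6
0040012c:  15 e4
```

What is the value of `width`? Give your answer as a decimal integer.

`width` follows `port` (8 bytes), so it starts at byte offset 8 and occupies 2 bytes.
Bytes at offsets 8..9: 85 4E.
Big-endian stores the most-significant byte at the lowest address.
The bytes are already most-significant first: 0x854E.
0x854E = 34126.

34126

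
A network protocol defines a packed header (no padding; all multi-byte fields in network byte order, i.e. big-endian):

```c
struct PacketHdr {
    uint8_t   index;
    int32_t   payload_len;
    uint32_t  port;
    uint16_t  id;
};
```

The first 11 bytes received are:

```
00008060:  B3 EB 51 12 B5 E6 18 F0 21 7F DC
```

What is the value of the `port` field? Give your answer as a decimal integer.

3860394017

`port` follows `index` (1 B), `payload_len` (4 B), so it starts at offset 1 + 4 = 5 and occupies 4 bytes.
Bytes at offsets 5..8: E6 18 F0 21.
In big-endian order the high byte comes first in memory.
The bytes are already most-significant first: 0xE618F021.
0xE618F021 = 3860394017.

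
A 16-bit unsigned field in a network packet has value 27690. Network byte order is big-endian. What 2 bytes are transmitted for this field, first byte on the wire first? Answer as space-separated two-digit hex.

27690 in hexadecimal, padded to 16 bits, is 0x6C2A.
Split into bytes (most-significant first): 6C 2A.
In big-endian order the high byte comes first in memory.
So the memory order matches the most-significant-first order: 6C 2A.

6C 2A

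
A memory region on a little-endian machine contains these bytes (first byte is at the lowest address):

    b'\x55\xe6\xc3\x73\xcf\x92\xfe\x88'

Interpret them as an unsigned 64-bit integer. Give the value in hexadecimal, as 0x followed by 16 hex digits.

0x88FE92CF73C3E655

In little-endian order the low byte comes first in memory.
Reassemble most-significant byte first: 88 FE 92 CF 73 C3 E6 55 → 0x88FE92CF73C3E655.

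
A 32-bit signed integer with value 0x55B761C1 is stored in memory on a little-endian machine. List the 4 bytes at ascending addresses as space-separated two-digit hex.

C1 61 B7 55

Split into bytes (most-significant first): 55 B7 61 C1.
Little-endian: lowest address holds the least-significant byte.
So at ascending addresses the bytes are C1 61 B7 55.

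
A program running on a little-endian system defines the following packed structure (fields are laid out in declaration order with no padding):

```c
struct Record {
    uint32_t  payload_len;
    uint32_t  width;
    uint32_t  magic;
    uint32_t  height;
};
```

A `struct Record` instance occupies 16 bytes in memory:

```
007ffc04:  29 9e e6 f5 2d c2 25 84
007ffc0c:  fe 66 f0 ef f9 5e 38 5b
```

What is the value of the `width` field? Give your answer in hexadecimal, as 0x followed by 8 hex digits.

`width` follows `payload_len` (4 bytes), so it starts at byte offset 4 and occupies 4 bytes.
Bytes at offsets 4..7: 2D C2 25 84.
In little-endian order the low byte comes first in memory.
Reassemble most-significant byte first: 84 25 C2 2D → 0x8425C22D.

0x8425C22D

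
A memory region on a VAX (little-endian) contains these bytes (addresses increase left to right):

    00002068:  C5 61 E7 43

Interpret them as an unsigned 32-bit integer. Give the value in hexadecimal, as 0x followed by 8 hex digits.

Little-endian stores the least-significant byte at the lowest address.
Reassemble most-significant byte first: 43 E7 61 C5 → 0x43E761C5.

0x43E761C5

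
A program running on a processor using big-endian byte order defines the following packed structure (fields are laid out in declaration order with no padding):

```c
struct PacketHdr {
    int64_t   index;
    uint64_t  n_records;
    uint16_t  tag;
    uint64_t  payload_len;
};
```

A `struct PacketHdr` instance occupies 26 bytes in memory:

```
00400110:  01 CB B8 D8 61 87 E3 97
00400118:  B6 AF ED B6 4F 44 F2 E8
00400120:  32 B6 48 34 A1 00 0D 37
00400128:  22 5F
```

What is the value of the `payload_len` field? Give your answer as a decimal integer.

5202960491113554527

`payload_len` follows `index` (8 B), `n_records` (8 B), `tag` (2 B), so it starts at offset 8 + 8 + 2 = 18 and occupies 8 bytes.
Bytes at offsets 18..25: 48 34 A1 00 0D 37 22 5F.
In big-endian order the high byte comes first in memory.
The bytes are already most-significant first: 0x4834A1000D37225F.
0x4834A1000D37225F = 5202960491113554527.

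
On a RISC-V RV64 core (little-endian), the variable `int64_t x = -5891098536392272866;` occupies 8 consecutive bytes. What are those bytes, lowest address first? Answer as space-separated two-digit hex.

1E D4 83 F1 17 9D 3E AE

Two's complement of -5891098536392272866 in 64 bits: 5891098536392272866 = 0x51C162E80E7C2BE2; invert → 0xAE3E9D17F183D41D; add 1 → 0xAE3E9D17F183D41E.
Split into bytes (most-significant first): AE 3E 9D 17 F1 83 D4 1E.
Little-endian stores the least-significant byte at the lowest address.
So at ascending addresses the bytes are 1E D4 83 F1 17 9D 3E AE.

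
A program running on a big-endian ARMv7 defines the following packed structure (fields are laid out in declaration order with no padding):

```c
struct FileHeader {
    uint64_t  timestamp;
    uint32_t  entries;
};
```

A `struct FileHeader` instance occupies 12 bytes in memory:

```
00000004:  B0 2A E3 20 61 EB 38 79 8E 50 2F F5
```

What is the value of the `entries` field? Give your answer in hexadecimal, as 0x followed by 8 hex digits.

0x8E502FF5

`entries` follows `timestamp` (8 bytes), so it starts at byte offset 8 and occupies 4 bytes.
Bytes at offsets 8..11: 8E 50 2F F5.
Big-endian stores the most-significant byte at the lowest address.
The bytes are already most-significant first: 0x8E502FF5.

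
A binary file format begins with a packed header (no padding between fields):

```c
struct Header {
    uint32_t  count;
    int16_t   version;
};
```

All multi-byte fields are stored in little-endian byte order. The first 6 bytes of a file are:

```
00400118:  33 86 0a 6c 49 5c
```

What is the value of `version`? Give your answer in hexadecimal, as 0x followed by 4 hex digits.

`version` follows `count` (4 bytes), so it starts at byte offset 4 and occupies 2 bytes.
Bytes at offsets 4..5: 49 5C.
In little-endian order the low byte comes first in memory.
Reassemble most-significant byte first: 5C 49 → 0x5C49.

0x5C49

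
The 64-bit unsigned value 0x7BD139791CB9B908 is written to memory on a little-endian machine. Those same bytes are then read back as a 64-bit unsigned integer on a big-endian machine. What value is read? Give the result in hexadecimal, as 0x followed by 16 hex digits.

Stored little-endian, the bytes at ascending addresses are 08 B9 B9 1C 79 39 D1 7B.
Read back as big-endian, the last byte is least significant, giving 0x08B9B91C7939D17B.

0x08B9B91C7939D17B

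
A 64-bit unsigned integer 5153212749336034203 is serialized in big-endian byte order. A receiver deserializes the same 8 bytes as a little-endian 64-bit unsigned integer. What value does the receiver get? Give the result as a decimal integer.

5153212749336034203 in 64-bit hexadecimal is 0x4783E3B150303B9B.
Stored big-endian, the bytes at ascending addresses are 47 83 E3 B1 50 30 3B 9B.
Read back as little-endian, the first byte is least significant, giving 0x9B3B3050B1E38347.
0x9B3B3050B1E38347 = 11185587222644753223.

11185587222644753223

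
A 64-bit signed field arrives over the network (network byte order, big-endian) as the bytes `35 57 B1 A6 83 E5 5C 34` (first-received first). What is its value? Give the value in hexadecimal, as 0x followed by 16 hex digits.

0x3557B1A683E55C34

In big-endian order the high byte comes first in memory.
The bytes are already most-significant first: 0x3557B1A683E55C34.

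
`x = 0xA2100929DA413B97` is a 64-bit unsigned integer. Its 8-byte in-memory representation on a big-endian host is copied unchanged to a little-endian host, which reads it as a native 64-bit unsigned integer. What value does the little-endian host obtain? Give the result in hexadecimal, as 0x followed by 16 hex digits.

Stored big-endian, the bytes at ascending addresses are A2 10 09 29 DA 41 3B 97.
Read back as little-endian, the first byte is least significant, giving 0x973B41DA290910A2.

0x973B41DA290910A2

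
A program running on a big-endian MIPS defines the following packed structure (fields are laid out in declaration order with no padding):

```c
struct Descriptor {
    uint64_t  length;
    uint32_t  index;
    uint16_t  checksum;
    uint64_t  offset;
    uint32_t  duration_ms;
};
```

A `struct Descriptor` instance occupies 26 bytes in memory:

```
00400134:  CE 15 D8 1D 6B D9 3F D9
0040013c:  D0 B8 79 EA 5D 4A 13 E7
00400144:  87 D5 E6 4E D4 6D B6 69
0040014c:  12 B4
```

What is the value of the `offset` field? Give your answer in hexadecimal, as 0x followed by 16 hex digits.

`offset` follows `length` (8 B), `index` (4 B), `checksum` (2 B), so it starts at offset 8 + 4 + 2 = 14 and occupies 8 bytes.
Bytes at offsets 14..21: 13 E7 87 D5 E6 4E D4 6D.
Big-endian: lowest address holds the most-significant byte.
The bytes are already most-significant first: 0x13E787D5E64ED46D.

0x13E787D5E64ED46D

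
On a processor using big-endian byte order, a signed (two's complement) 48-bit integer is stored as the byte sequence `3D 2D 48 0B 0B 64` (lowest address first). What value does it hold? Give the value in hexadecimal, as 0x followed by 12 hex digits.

Big-endian stores the most-significant byte at the lowest address.
The bytes are already most-significant first: 0x3D2D480B0B64.

0x3D2D480B0B64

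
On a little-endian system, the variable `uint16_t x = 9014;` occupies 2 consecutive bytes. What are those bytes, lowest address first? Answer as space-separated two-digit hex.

36 23

9014 in hexadecimal, padded to 16 bits, is 0x2336.
Split into bytes (most-significant first): 23 36.
Little-endian stores the least-significant byte at the lowest address.
So at ascending addresses the bytes are 36 23.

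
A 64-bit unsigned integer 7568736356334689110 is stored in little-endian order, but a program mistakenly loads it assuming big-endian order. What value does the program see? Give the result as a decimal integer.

7568736356334689110 in 64-bit hexadecimal is 0x69098D9D7DE9DB56.
Stored little-endian, the bytes at ascending addresses are 56 DB E9 7D 9D 8D 09 69.
Read back as big-endian, the last byte is least significant, giving 0x56DBE97D9D8D0969.
0x56DBE97D9D8D0969 = 6258852832884885865.

6258852832884885865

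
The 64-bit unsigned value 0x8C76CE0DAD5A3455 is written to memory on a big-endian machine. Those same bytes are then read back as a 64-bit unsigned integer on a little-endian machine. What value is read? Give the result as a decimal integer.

Stored big-endian, the bytes at ascending addresses are 8C 76 CE 0D AD 5A 34 55.
Read back as little-endian, the first byte is least significant, giving 0x55345AAD0DCE768C.
0x55345AAD0DCE768C = 6139631891320305292.

6139631891320305292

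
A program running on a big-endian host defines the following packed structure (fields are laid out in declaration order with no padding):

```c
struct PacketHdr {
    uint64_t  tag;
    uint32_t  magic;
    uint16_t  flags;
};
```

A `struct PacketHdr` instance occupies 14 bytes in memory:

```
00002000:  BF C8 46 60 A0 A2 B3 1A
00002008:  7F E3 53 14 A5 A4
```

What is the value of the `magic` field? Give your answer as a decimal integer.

`magic` follows `tag` (8 bytes), so it starts at byte offset 8 and occupies 4 bytes.
Bytes at offsets 8..11: 7F E3 53 14.
Big-endian: lowest address holds the most-significant byte.
The bytes are already most-significant first: 0x7FE35314.
0x7FE35314 = 2145604372.

2145604372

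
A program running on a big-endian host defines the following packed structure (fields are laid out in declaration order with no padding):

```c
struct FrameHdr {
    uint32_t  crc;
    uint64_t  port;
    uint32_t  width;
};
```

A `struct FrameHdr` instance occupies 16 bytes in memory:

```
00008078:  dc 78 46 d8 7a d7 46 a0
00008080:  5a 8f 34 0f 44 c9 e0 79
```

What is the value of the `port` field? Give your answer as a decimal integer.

`port` follows `crc` (4 bytes), so it starts at byte offset 4 and occupies 8 bytes.
Bytes at offsets 4..11: 7A D7 46 A0 5A 8F 34 0F.
Big-endian stores the most-significant byte at the lowest address.
The bytes are already most-significant first: 0x7AD746A05A8F340F.
0x7AD746A05A8F340F = 8851621247148045327.

8851621247148045327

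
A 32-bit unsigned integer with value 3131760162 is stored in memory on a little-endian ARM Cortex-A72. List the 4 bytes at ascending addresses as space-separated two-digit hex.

22 DE AA BA

3131760162 in hexadecimal, padded to 32 bits, is 0xBAAADE22.
Split into bytes (most-significant first): BA AA DE 22.
Little-endian stores the least-significant byte at the lowest address.
So at ascending addresses the bytes are 22 DE AA BA.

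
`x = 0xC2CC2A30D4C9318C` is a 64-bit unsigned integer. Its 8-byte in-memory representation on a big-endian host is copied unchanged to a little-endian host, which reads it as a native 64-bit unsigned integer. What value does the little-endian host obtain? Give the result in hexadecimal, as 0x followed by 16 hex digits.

Stored big-endian, the bytes at ascending addresses are C2 CC 2A 30 D4 C9 31 8C.
Read back as little-endian, the first byte is least significant, giving 0x8C31C9D4302ACCC2.

0x8C31C9D4302ACCC2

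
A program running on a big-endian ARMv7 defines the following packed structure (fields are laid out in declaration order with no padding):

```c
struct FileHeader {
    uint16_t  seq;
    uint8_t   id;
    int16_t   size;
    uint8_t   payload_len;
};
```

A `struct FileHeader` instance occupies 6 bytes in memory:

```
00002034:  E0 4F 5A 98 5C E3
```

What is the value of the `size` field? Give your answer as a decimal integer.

-26532

`size` follows `seq` (2 B), `id` (1 B), so it starts at offset 2 + 1 = 3 and occupies 2 bytes.
Bytes at offsets 3..4: 98 5C.
Big-endian: lowest address holds the most-significant byte.
The bytes are already most-significant first: 0x985C.
Top bit is set, so as a signed 16-bit value this is 0x985C − 2^16 = -26532.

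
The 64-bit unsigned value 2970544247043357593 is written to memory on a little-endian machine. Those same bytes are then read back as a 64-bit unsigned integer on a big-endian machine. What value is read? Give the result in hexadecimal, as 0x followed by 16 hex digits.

0x997B990A417E3929

2970544247043357593 in 64-bit hexadecimal is 0x29397E410A997B99.
Stored little-endian, the bytes at ascending addresses are 99 7B 99 0A 41 7E 39 29.
Read back as big-endian, the last byte is least significant, giving 0x997B990A417E3929.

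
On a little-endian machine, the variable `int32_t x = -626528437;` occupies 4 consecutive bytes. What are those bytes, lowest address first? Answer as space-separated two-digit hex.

4B EF A7 DA

Two's complement of -626528437 in 32 bits: 626528437 = 0x255810B5; invert → 0xDAA7EF4A; add 1 → 0xDAA7EF4B.
Split into bytes (most-significant first): DA A7 EF 4B.
Little-endian: lowest address holds the least-significant byte.
So at ascending addresses the bytes are 4B EF A7 DA.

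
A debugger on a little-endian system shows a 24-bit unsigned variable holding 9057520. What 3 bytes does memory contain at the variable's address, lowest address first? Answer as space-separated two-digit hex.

9057520 in hexadecimal, padded to 24 bits, is 0x8A34F0.
Split into bytes (most-significant first): 8A 34 F0.
Little-endian stores the least-significant byte at the lowest address.
So at ascending addresses the bytes are F0 34 8A.

F0 34 8A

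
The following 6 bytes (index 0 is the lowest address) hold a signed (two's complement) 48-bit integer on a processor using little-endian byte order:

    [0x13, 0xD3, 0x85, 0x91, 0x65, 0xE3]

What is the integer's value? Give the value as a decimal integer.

-31449604041965

In little-endian order the low byte comes first in memory.
Reassemble most-significant byte first: E3 65 91 85 D3 13 → 0xE3659185D313.
Top bit is set, so as a signed 48-bit value this is 0xE3659185D313 − 2^48 = -31449604041965.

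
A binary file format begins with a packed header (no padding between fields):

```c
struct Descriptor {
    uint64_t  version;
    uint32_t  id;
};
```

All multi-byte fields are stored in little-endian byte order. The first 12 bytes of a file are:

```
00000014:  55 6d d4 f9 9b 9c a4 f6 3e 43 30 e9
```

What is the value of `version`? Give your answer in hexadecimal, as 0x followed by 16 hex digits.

`version` is the first field, at byte offset 0, occupying 8 bytes.
Bytes at offsets 0..7: 55 6D D4 F9 9B 9C A4 F6.
Little-endian stores the least-significant byte at the lowest address.
Reassemble most-significant byte first: F6 A4 9C 9B F9 D4 6D 55 → 0xF6A49C9BF9D46D55.

0xF6A49C9BF9D46D55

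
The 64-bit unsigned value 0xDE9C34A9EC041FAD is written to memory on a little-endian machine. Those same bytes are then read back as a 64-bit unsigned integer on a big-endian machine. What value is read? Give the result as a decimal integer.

Stored little-endian, the bytes at ascending addresses are AD 1F 04 EC A9 34 9C DE.
Read back as big-endian, the last byte is least significant, giving 0xAD1F04ECA9349CDE.
0xAD1F04ECA9349CDE = 12474694907337153758.

12474694907337153758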